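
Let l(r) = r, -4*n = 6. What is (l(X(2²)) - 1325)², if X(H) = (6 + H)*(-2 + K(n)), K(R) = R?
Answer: 1849600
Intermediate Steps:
n = -3/2 (n = -¼*6 = -3/2 ≈ -1.5000)
X(H) = -21 - 7*H/2 (X(H) = (6 + H)*(-2 - 3/2) = (6 + H)*(-7/2) = -21 - 7*H/2)
(l(X(2²)) - 1325)² = ((-21 - 7/2*2²) - 1325)² = ((-21 - 7/2*4) - 1325)² = ((-21 - 14) - 1325)² = (-35 - 1325)² = (-1360)² = 1849600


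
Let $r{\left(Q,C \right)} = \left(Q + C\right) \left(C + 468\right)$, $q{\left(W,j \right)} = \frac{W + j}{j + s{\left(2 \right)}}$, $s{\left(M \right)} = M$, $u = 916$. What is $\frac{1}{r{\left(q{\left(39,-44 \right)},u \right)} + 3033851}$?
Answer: $\frac{21}{90336955} \approx 2.3246 \cdot 10^{-7}$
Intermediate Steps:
$q{\left(W,j \right)} = \frac{W + j}{2 + j}$ ($q{\left(W,j \right)} = \frac{W + j}{j + 2} = \frac{W + j}{2 + j}$)
$r{\left(Q,C \right)} = \left(468 + C\right) \left(C + Q\right)$ ($r{\left(Q,C \right)} = \left(C + Q\right) \left(468 + C\right) = \left(468 + C\right) \left(C + Q\right)$)
$\frac{1}{r{\left(q{\left(39,-44 \right)},u \right)} + 3033851} = \frac{1}{\left(916^{2} + 468 \cdot 916 + 468 \frac{39 - 44}{2 - 44} + 916 \frac{39 - 44}{2 - 44}\right) + 3033851} = \frac{1}{\left(839056 + 428688 + 468 \frac{1}{-42} \left(-5\right) + 916 \frac{1}{-42} \left(-5\right)\right) + 3033851} = \frac{1}{\left(839056 + 428688 + 468 \left(\left(- \frac{1}{42}\right) \left(-5\right)\right) + 916 \left(\left(- \frac{1}{42}\right) \left(-5\right)\right)\right) + 3033851} = \frac{1}{\left(839056 + 428688 + 468 \cdot \frac{5}{42} + 916 \cdot \frac{5}{42}\right) + 3033851} = \frac{1}{\left(839056 + 428688 + \frac{390}{7} + \frac{2290}{21}\right) + 3033851} = \frac{1}{\frac{26626084}{21} + 3033851} = \frac{1}{\frac{90336955}{21}} = \frac{21}{90336955}$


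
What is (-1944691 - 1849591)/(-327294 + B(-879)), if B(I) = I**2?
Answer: -3794282/445347 ≈ -8.5198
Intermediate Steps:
(-1944691 - 1849591)/(-327294 + B(-879)) = (-1944691 - 1849591)/(-327294 + (-879)**2) = -3794282/(-327294 + 772641) = -3794282/445347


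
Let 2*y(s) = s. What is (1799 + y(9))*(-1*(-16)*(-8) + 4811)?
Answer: 16891581/2 ≈ 8.4458e+6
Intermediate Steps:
y(s) = s/2
(1799 + y(9))*(-1*(-16)*(-8) + 4811) = (1799 + (1/2)*9)*(-1*(-16)*(-8) + 4811) = (1799 + 9/2)*(16*(-8) + 4811) = 3607*(-128 + 4811)/2 = (3607/2)*4683 = 16891581/2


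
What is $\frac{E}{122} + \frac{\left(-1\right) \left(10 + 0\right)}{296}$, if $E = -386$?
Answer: $- \frac{28869}{9028} \approx -3.1977$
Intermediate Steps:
$\frac{E}{122} + \frac{\left(-1\right) \left(10 + 0\right)}{296} = - \frac{386}{122} + \frac{\left(-1\right) \left(10 + 0\right)}{296} = \left(-386\right) \frac{1}{122} + \left(-1\right) 10 \cdot \frac{1}{296} = - \frac{193}{61} - \frac{5}{148} = - \frac{28869}{9028}$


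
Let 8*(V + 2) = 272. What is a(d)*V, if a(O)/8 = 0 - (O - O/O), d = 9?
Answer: -2048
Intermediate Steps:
V = 32 (V = -2 + (⅛)*272 = -2 + 34 = 32)
a(O) = 8 - 8*O (a(O) = 8*(0 - (O - O/O)) = 8*(0 - (O - 1*1)) = 8*(0 - (O - 1)) = 8*(0 - (-1 + O)) = 8*(0 + (1 - O)) = 8*(1 - O) = 8 - 8*O)
a(d)*V = (8 - 8*9)*32 = (8 - 72)*32 = -64*32 = -2048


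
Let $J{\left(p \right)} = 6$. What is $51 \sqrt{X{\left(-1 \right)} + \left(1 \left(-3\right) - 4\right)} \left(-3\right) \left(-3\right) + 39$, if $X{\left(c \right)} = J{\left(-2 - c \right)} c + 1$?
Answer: $39 + 918 i \sqrt{3} \approx 39.0 + 1590.0 i$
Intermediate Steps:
$X{\left(c \right)} = 1 + 6 c$ ($X{\left(c \right)} = 6 c + 1 = 1 + 6 c$)
$51 \sqrt{X{\left(-1 \right)} + \left(1 \left(-3\right) - 4\right)} \left(-3\right) \left(-3\right) + 39 = 51 \sqrt{\left(1 + 6 \left(-1\right)\right) + \left(1 \left(-3\right) - 4\right)} \left(-3\right) \left(-3\right) + 39 = 51 \sqrt{\left(1 - 6\right) - 7} \left(-3\right) \left(-3\right) + 39 = 51 \sqrt{-5 - 7} \left(-3\right) \left(-3\right) + 39 = 51 \sqrt{-12} \left(-3\right) \left(-3\right) + 39 = 51 \cdot 2 i \sqrt{3} \left(-3\right) \left(-3\right) + 39 = 51 - 6 i \sqrt{3} \left(-3\right) + 39 = 51 \cdot 18 i \sqrt{3} + 39 = 918 i \sqrt{3} + 39 = 39 + 918 i \sqrt{3}$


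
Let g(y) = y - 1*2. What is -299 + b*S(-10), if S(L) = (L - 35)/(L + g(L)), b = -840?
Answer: -22189/11 ≈ -2017.2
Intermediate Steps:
g(y) = -2 + y (g(y) = y - 2 = -2 + y)
S(L) = (-35 + L)/(-2 + 2*L) (S(L) = (L - 35)/(L + (-2 + L)) = (-35 + L)/(-2 + 2*L))
-299 + b*S(-10) = -299 - 420*(-35 - 10)/(-1 - 10) = -299 - 420*(-45)/(-11) = -299 - 420*(-1)*(-45)/11 = -299 - 840*45/22 = -299 - 18900/11 = -22189/11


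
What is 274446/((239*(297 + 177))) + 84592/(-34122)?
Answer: -230425/4077579 ≈ -0.056510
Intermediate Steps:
274446/((239*(297 + 177))) + 84592/(-34122) = 274446/((239*474)) + 84592*(-1/34122) = 274446/113286 - 42296/17061 = 274446*(1/113286) - 42296/17061 = 579/239 - 42296/17061 = -230425/4077579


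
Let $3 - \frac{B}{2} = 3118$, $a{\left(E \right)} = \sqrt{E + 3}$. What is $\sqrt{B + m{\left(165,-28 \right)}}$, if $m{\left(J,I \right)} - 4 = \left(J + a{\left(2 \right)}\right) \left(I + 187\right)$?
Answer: $\sqrt{20009 + 159 \sqrt{5}} \approx 142.7$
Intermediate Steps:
$a{\left(E \right)} = \sqrt{3 + E}$
$B = -6230$ ($B = 6 - 6236 = -6230$)
$m{\left(J,I \right)} = 4 + \left(187 + I\right) \left(J + \sqrt{5}\right)$ ($m{\left(J,I \right)} = 4 + \left(J + \sqrt{3 + 2}\right) \left(I + 187\right) = 4 + \left(J + \sqrt{5}\right) \left(187 + I\right) = 4 + \left(187 + I\right) \left(J + \sqrt{5}\right)$)
$\sqrt{B + m{\left(165,-28 \right)}} = \sqrt{-6230 + \left(4 + 187 \cdot 165 + 187 \sqrt{5} - 4620 - 28 \sqrt{5}\right)} = \sqrt{-6230 + \left(4 + 30855 + 187 \sqrt{5} - 4620 - 28 \sqrt{5}\right)} = \sqrt{-6230 + \left(26239 + 159 \sqrt{5}\right)} = \sqrt{20009 + 159 \sqrt{5}}$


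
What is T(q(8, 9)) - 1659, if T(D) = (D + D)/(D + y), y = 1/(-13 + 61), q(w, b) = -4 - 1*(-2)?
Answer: -157413/95 ≈ -1657.0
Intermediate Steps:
q(w, b) = -2 (q(w, b) = -4 + 2 = -2)
y = 1/48 ≈ 0.020833
T(D) = 2*D/(1/48 + D) (T(D) = (D + D)/(D + 1/48) = (2*D)/(1/48 + D) = 2*D/(1/48 + D))
T(q(8, 9)) - 1659 = 96*(-2)/(1 + 48*(-2)) - 1659 = 96*(-2)/(1 - 96) - 1659 = 96*(-2)/(-95) - 1659 = 96*(-2)*(-1/95) - 1659 = 192/95 - 1659 = -157413/95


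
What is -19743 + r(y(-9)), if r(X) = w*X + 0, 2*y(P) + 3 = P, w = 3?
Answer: -19761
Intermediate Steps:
y(P) = -3/2 + P/2
r(X) = 3*X (r(X) = 3*X + 0 = 3*X)
-19743 + r(y(-9)) = -19743 + 3*(-3/2 + (½)*(-9)) = -19743 + 3*(-3/2 - 9/2) = -19743 + 3*(-6) = -19743 - 18 = -19761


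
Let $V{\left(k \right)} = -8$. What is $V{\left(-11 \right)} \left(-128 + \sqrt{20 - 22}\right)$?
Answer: $1024 - 8 i \sqrt{2} \approx 1024.0 - 11.314 i$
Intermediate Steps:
$V{\left(-11 \right)} \left(-128 + \sqrt{20 - 22}\right) = - 8 \left(-128 + \sqrt{20 - 22}\right) = - 8 \left(-128 + \sqrt{-2}\right) = - 8 \left(-128 + i \sqrt{2}\right) = 1024 - 8 i \sqrt{2}$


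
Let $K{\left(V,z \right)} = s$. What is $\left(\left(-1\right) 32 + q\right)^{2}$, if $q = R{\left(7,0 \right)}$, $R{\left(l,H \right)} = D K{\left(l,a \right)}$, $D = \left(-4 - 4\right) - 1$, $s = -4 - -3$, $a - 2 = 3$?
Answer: $529$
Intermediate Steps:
$a = 5$ ($a = 2 + 3 = 5$)
$s = -1$ ($s = -4 + 3 = -1$)
$K{\left(V,z \right)} = -1$
$D = -9$ ($D = -8 - 1 = -9$)
$R{\left(l,H \right)} = 9$ ($R{\left(l,H \right)} = \left(-9\right) \left(-1\right) = 9$)
$q = 9$
$\left(\left(-1\right) 32 + q\right)^{2} = \left(\left(-1\right) 32 + 9\right)^{2} = \left(-32 + 9\right)^{2} = \left(-23\right)^{2} = 529$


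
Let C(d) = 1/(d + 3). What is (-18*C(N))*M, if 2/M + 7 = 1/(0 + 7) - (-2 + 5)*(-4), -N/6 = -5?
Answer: -7/33 ≈ -0.21212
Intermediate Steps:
N = 30 (N = -6*(-5) = 30)
C(d) = 1/(3 + d)
M = 7/18 (M = 2/(-7 + (1/(0 + 7) - (-2 + 5)*(-4))) = 2/(-7 + (1/7 - 3*(-4))) = 2/(-7 + (1/7 - 1*(-12))) = 2/(-7 + (1/7 + 12)) = 2/(-7 + 85/7) = 2/(36/7) = 2*(7/36) = 7/18 ≈ 0.38889)
(-18*C(N))*M = -18/(3 + 30)*(7/18) = -18/33*(7/18) = -18*1/33*(7/18) = -6/11*7/18 = -7/33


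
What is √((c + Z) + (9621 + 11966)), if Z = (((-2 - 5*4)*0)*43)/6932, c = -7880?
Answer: 3*√1523 ≈ 117.08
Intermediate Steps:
Z = 0 (Z = (((-2 - 20)*0)*43)*(1/6932) = (-22*0*43)*(1/6932) = (0*43)*(1/6932) = 0*(1/6932) = 0)
√((c + Z) + (9621 + 11966)) = √((-7880 + 0) + (9621 + 11966)) = √(-7880 + 21587) = √13707 = 3*√1523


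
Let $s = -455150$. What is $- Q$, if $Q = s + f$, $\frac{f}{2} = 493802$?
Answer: $-532454$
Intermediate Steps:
$f = 987604$ ($f = 2 \cdot 493802 = 987604$)
$Q = 532454$ ($Q = -455150 + 987604 = 532454$)
$- Q = \left(-1\right) 532454 = -532454$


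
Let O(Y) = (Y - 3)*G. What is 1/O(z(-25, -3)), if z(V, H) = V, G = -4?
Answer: 1/112 ≈ 0.0089286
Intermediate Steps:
O(Y) = 12 - 4*Y (O(Y) = (Y - 3)*(-4) = (-3 + Y)*(-4) = 12 - 4*Y)
1/O(z(-25, -3)) = 1/(12 - 4*(-25)) = 1/(12 + 100) = 1/112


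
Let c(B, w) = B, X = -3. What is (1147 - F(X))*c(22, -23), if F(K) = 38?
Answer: 24398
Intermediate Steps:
(1147 - F(X))*c(22, -23) = (1147 - 1*38)*22 = (1147 - 38)*22 = 1109*22 = 24398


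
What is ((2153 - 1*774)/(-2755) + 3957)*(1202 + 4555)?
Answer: 3302747268/145 ≈ 2.2778e+7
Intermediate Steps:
((2153 - 1*774)/(-2755) + 3957)*(1202 + 4555) = ((2153 - 774)*(-1/2755) + 3957)*5757 = (1379*(-1/2755) + 3957)*5757 = (-1379/2755 + 3957)*5757 = (10900156/2755)*5757 = 3302747268/145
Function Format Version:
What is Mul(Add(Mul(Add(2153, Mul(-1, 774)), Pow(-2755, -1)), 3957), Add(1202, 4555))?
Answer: Rational(3302747268, 145) ≈ 2.2778e+7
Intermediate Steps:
Mul(Add(Mul(Add(2153, Mul(-1, 774)), Pow(-2755, -1)), 3957), Add(1202, 4555)) = Mul(Add(Mul(Add(2153, -774), Rational(-1, 2755)), 3957), 5757) = Mul(Add(Mul(1379, Rational(-1, 2755)), 3957), 5757) = Mul(Add(Rational(-1379, 2755), 3957), 5757) = Mul(Rational(10900156, 2755), 5757) = Rational(3302747268, 145)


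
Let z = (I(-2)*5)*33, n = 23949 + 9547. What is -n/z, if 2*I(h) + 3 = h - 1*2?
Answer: 66992/1155 ≈ 58.002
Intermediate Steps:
I(h) = -5/2 + h/2 (I(h) = -3/2 + (h - 1*2)/2 = -3/2 + (h - 2)/2 = -3/2 + (-2 + h)/2 = -3/2 + (-1 + h/2) = -5/2 + h/2)
n = 33496
z = -1155/2 (z = ((-5/2 + (1/2)*(-2))*5)*33 = ((-5/2 - 1)*5)*33 = -7/2*5*33 = -35/2*33 = -1155/2 ≈ -577.50)
-n/z = -33496/(-1155/2) = -33496*(-2)/1155 = -1*(-66992/1155) = 66992/1155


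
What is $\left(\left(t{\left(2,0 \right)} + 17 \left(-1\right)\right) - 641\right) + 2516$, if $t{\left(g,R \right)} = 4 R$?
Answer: $1858$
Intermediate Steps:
$\left(\left(t{\left(2,0 \right)} + 17 \left(-1\right)\right) - 641\right) + 2516 = \left(\left(4 \cdot 0 + 17 \left(-1\right)\right) - 641\right) + 2516 = \left(\left(0 - 17\right) - 641\right) + 2516 = \left(-17 - 641\right) + 2516 = -658 + 2516 = 1858$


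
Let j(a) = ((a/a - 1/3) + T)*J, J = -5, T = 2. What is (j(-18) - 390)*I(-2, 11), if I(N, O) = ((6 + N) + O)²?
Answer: -90750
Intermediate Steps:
I(N, O) = (6 + N + O)²
j(a) = -40/3 (j(a) = ((a/a - 1/3) + 2)*(-5) = ((1 - 1*⅓) + 2)*(-5) = ((1 - ⅓) + 2)*(-5) = (⅔ + 2)*(-5) = (8/3)*(-5) = -40/3)
(j(-18) - 390)*I(-2, 11) = (-40/3 - 390)*(6 - 2 + 11)² = -1210/3*15² = -1210/3*225 = -90750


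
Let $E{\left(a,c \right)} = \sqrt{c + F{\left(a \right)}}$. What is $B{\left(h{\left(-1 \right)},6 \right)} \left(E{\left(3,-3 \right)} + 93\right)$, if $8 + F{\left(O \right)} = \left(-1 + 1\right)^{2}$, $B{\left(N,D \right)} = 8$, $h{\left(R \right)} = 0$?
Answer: $744 + 8 i \sqrt{11} \approx 744.0 + 26.533 i$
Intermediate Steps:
$F{\left(O \right)} = -8$ ($F{\left(O \right)} = -8 + \left(-1 + 1\right)^{2} = -8 + 0^{2} = -8 + 0 = -8$)
$E{\left(a,c \right)} = \sqrt{-8 + c}$ ($E{\left(a,c \right)} = \sqrt{c - 8} = \sqrt{-8 + c}$)
$B{\left(h{\left(-1 \right)},6 \right)} \left(E{\left(3,-3 \right)} + 93\right) = 8 \left(\sqrt{-8 - 3} + 93\right) = 8 \left(\sqrt{-11} + 93\right) = 8 \left(i \sqrt{11} + 93\right) = 8 \left(93 + i \sqrt{11}\right) = 744 + 8 i \sqrt{11}$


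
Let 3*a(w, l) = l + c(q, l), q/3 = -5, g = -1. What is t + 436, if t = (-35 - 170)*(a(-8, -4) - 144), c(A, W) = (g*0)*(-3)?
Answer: 90688/3 ≈ 30229.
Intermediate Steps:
q = -15 (q = 3*(-5) = -15)
c(A, W) = 0 (c(A, W) = -1*0*(-3) = 0*(-3) = 0)
a(w, l) = l/3 (a(w, l) = (l + 0)/3 = l/3)
t = 89380/3 (t = (-35 - 170)*((⅓)*(-4) - 144) = -205*(-4/3 - 144) = -205*(-436/3) = 89380/3 ≈ 29793.)
t + 436 = 89380/3 + 436 = 90688/3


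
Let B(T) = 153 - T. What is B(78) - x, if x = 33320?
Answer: -33245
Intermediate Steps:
B(78) - x = (153 - 1*78) - 1*33320 = (153 - 78) - 33320 = 75 - 33320 = -33245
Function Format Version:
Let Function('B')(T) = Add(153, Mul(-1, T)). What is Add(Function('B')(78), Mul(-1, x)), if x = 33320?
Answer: -33245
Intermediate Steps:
Add(Function('B')(78), Mul(-1, x)) = Add(Add(153, Mul(-1, 78)), Mul(-1, 33320)) = Add(Add(153, -78), -33320) = Add(75, -33320) = -33245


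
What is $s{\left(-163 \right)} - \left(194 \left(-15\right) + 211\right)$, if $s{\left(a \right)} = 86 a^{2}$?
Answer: $2287633$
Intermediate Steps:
$s{\left(-163 \right)} - \left(194 \left(-15\right) + 211\right) = 86 \left(-163\right)^{2} - \left(194 \left(-15\right) + 211\right) = 86 \cdot 26569 - \left(-2910 + 211\right) = 2284934 - -2699 = 2284934 + 2699 = 2287633$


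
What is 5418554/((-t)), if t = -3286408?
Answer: 2709277/1643204 ≈ 1.6488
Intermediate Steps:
5418554/((-t)) = 5418554/((-1*(-3286408))) = 5418554/3286408 = 5418554*(1/3286408) = 2709277/1643204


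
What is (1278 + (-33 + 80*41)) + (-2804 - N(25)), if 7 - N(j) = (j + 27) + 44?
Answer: 1810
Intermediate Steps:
N(j) = -64 - j (N(j) = 7 - ((j + 27) + 44) = 7 - ((27 + j) + 44) = 7 - (71 + j) = 7 + (-71 - j) = -64 - j)
(1278 + (-33 + 80*41)) + (-2804 - N(25)) = (1278 + (-33 + 80*41)) + (-2804 - (-64 - 1*25)) = (1278 + (-33 + 3280)) + (-2804 - (-64 - 25)) = (1278 + 3247) + (-2804 - 1*(-89)) = 4525 + (-2804 + 89) = 4525 - 2715 = 1810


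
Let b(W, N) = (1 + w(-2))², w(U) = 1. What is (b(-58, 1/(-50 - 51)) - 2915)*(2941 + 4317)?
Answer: -21128038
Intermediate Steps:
b(W, N) = 4 (b(W, N) = (1 + 1)² = 2² = 4)
(b(-58, 1/(-50 - 51)) - 2915)*(2941 + 4317) = (4 - 2915)*(2941 + 4317) = -2911*7258 = -21128038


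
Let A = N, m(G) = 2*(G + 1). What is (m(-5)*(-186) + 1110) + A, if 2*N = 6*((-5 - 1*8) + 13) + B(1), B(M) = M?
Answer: 5197/2 ≈ 2598.5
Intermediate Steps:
m(G) = 2 + 2*G (m(G) = 2*(1 + G) = 2 + 2*G)
N = ½ (N = (6*((-5 - 1*8) + 13) + 1)/2 = (6*((-5 - 8) + 13) + 1)/2 = (6*(-13 + 13) + 1)/2 = (6*0 + 1)/2 = (0 + 1)/2 = (½)*1 = ½ ≈ 0.50000)
A = ½ ≈ 0.50000
(m(-5)*(-186) + 1110) + A = ((2 + 2*(-5))*(-186) + 1110) + ½ = ((2 - 10)*(-186) + 1110) + ½ = (-8*(-186) + 1110) + ½ = (1488 + 1110) + ½ = 2598 + ½ = 5197/2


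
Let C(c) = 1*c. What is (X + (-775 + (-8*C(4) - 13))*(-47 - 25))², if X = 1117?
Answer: 3618864649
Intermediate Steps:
C(c) = c
(X + (-775 + (-8*C(4) - 13))*(-47 - 25))² = (1117 + (-775 + (-8*4 - 13))*(-47 - 25))² = (1117 + (-775 + (-32 - 13))*(-72))² = (1117 + (-775 - 45)*(-72))² = (1117 - 820*(-72))² = (1117 + 59040)² = 60157² = 3618864649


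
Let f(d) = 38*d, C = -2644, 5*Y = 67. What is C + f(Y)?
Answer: -10674/5 ≈ -2134.8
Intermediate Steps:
Y = 67/5 (Y = (⅕)*67 = 67/5 ≈ 13.400)
C + f(Y) = -2644 + 38*(67/5) = -2644 + 2546/5 = -10674/5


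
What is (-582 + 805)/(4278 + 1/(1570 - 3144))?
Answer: 351002/6733571 ≈ 0.052127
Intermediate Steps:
(-582 + 805)/(4278 + 1/(1570 - 3144)) = 223/(4278 + 1/(-1574)) = 223/(4278 - 1/1574) = 223/(6733571/1574) = 223*(1574/6733571) = 351002/6733571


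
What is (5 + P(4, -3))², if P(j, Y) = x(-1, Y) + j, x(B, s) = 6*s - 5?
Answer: 196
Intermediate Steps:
x(B, s) = -5 + 6*s
P(j, Y) = -5 + j + 6*Y (P(j, Y) = (-5 + 6*Y) + j = -5 + j + 6*Y)
(5 + P(4, -3))² = (5 + (-5 + 4 + 6*(-3)))² = (5 + (-5 + 4 - 18))² = (5 - 19)² = (-14)² = 196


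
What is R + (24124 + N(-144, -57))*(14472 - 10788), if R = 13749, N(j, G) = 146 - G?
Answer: 89634417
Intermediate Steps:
R + (24124 + N(-144, -57))*(14472 - 10788) = 13749 + (24124 + (146 - 1*(-57)))*(14472 - 10788) = 13749 + (24124 + (146 + 57))*3684 = 13749 + (24124 + 203)*3684 = 13749 + 24327*3684 = 13749 + 89620668 = 89634417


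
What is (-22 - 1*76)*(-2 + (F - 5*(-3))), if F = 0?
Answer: -1274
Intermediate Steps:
(-22 - 1*76)*(-2 + (F - 5*(-3))) = (-22 - 1*76)*(-2 + (0 - 5*(-3))) = (-22 - 76)*(-2 + (0 + 15)) = -98*(-2 + 15) = -98*13 = -1274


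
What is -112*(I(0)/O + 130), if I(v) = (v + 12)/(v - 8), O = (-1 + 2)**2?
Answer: -14392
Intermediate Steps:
O = 1 (O = 1**2 = 1)
I(v) = (12 + v)/(-8 + v)
-112*(I(0)/O + 130) = -112*(((12 + 0)/(-8 + 0))/1 + 130) = -112*((12/(-8))*1 + 130) = -112*(-1/8*12*1 + 130) = -112*(-3/2*1 + 130) = -112*(-3/2 + 130) = -112*257/2 = -14392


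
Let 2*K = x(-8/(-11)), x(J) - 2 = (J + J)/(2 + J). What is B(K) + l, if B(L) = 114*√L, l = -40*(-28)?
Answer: 1120 + 38*√285/5 ≈ 1248.3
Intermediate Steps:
x(J) = 2 + 2*J/(2 + J) (x(J) = 2 + (J + J)/(2 + J) = 2 + (2*J)/(2 + J) = 2 + 2*J/(2 + J))
K = 19/15 (K = (4*(1 - 8/(-11))/(2 - 8/(-11)))/2 = (4*(1 - 8*(-1/11))/(2 - 8*(-1/11)))/2 = (4*(1 + 8/11)/(2 + 8/11))/2 = (4*(19/11)/(30/11))/2 = (4*(11/30)*(19/11))/2 = (½)*(38/15) = 19/15 ≈ 1.2667)
l = 1120
B(K) + l = 114*√(19/15) + 1120 = 114*(√285/15) + 1120 = 38*√285/5 + 1120 = 1120 + 38*√285/5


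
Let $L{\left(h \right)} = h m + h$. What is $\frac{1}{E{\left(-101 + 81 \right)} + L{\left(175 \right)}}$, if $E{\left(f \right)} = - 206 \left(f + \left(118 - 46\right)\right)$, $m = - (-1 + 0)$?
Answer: $- \frac{1}{10362} \approx -9.6506 \cdot 10^{-5}$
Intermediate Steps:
$m = 1$ ($m = \left(-1\right) \left(-1\right) = 1$)
$L{\left(h \right)} = 2 h$ ($L{\left(h \right)} = h 1 + h = h + h = 2 h$)
$E{\left(f \right)} = -14832 - 206 f$ ($E{\left(f \right)} = - 206 \left(f + \left(118 - 46\right)\right) = - 206 \left(f + 72\right) = - 206 \left(72 + f\right) = -14832 - 206 f$)
$\frac{1}{E{\left(-101 + 81 \right)} + L{\left(175 \right)}} = \frac{1}{\left(-14832 - 206 \left(-101 + 81\right)\right) + 2 \cdot 175} = \frac{1}{\left(-14832 - -4120\right) + 350} = \frac{1}{\left(-14832 + 4120\right) + 350} = \frac{1}{-10712 + 350} = \frac{1}{-10362} = - \frac{1}{10362}$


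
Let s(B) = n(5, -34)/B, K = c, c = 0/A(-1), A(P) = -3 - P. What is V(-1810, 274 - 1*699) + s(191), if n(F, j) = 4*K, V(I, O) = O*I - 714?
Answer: 768536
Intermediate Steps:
V(I, O) = -714 + I*O (V(I, O) = I*O - 714 = -714 + I*O)
c = 0 (c = 0/(-3 - 1*(-1)) = 0/(-3 + 1) = 0/(-2) = 0*(-½) = 0)
K = 0
n(F, j) = 0 (n(F, j) = 4*0 = 0)
s(B) = 0 (s(B) = 0/B = 0)
V(-1810, 274 - 1*699) + s(191) = (-714 - 1810*(274 - 1*699)) + 0 = (-714 - 1810*(274 - 699)) + 0 = (-714 - 1810*(-425)) + 0 = (-714 + 769250) + 0 = 768536 + 0 = 768536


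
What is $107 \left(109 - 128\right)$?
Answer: $-2033$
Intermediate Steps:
$107 \left(109 - 128\right) = 107 \left(-19\right) = -2033$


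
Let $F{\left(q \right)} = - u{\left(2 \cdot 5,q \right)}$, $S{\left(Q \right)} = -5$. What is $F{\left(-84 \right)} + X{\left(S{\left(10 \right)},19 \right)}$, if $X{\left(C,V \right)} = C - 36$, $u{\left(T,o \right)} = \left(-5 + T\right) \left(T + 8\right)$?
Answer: $-131$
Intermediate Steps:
$u{\left(T,o \right)} = \left(-5 + T\right) \left(8 + T\right)$
$X{\left(C,V \right)} = -36 + C$ ($X{\left(C,V \right)} = C - 36 = -36 + C$)
$F{\left(q \right)} = -90$ ($F{\left(q \right)} = - (-40 + \left(2 \cdot 5\right)^{2} + 3 \cdot 2 \cdot 5) = - (-40 + 10^{2} + 3 \cdot 10) = - (-40 + 100 + 30) = \left(-1\right) 90 = -90$)
$F{\left(-84 \right)} + X{\left(S{\left(10 \right)},19 \right)} = -90 - 41 = -131$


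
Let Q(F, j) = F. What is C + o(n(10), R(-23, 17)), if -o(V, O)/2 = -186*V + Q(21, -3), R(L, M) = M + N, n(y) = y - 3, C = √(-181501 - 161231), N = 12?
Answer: 2562 + 338*I*√3 ≈ 2562.0 + 585.43*I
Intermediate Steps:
C = 338*I*√3 (C = √(-342732) = 338*I*√3 ≈ 585.43*I)
n(y) = -3 + y
R(L, M) = 12 + M (R(L, M) = M + 12 = 12 + M)
o(V, O) = -42 + 372*V (o(V, O) = -2*(-186*V + 21) = -2*(21 - 186*V) = -42 + 372*V)
C + o(n(10), R(-23, 17)) = 338*I*√3 + (-42 + 372*(-3 + 10)) = 338*I*√3 + (-42 + 372*7) = 338*I*√3 + (-42 + 2604) = 338*I*√3 + 2562 = 2562 + 338*I*√3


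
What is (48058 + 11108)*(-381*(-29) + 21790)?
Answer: 1942952274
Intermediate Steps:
(48058 + 11108)*(-381*(-29) + 21790) = 59166*(11049 + 21790) = 59166*32839 = 1942952274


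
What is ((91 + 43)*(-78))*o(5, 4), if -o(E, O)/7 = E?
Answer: 365820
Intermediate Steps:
o(E, O) = -7*E
((91 + 43)*(-78))*o(5, 4) = ((91 + 43)*(-78))*(-7*5) = (134*(-78))*(-35) = -10452*(-35) = 365820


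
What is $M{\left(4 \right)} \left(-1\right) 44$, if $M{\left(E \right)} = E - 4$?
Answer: $0$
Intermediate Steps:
$M{\left(E \right)} = -4 + E$
$M{\left(4 \right)} \left(-1\right) 44 = \left(-4 + 4\right) \left(-1\right) 44 = 0 \left(-1\right) 44 = 0 \cdot 44 = 0$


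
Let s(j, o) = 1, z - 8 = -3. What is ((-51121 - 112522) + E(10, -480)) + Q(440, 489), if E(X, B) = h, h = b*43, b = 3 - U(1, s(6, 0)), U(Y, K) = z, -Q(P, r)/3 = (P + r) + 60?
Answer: -166696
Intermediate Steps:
z = 5 (z = 8 - 3 = 5)
Q(P, r) = -180 - 3*P - 3*r (Q(P, r) = -3*((P + r) + 60) = -3*(60 + P + r) = -180 - 3*P - 3*r)
U(Y, K) = 5
b = -2 (b = 3 - 1*5 = 3 - 5 = -2)
h = -86 (h = -2*43 = -86)
E(X, B) = -86
((-51121 - 112522) + E(10, -480)) + Q(440, 489) = ((-51121 - 112522) - 86) + (-180 - 3*440 - 3*489) = (-163643 - 86) + (-180 - 1320 - 1467) = -163729 - 2967 = -166696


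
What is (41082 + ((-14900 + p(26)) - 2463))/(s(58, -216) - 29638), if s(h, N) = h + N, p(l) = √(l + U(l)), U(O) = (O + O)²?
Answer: -23719/29796 - √2730/29796 ≈ -0.79780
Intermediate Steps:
U(O) = 4*O² (U(O) = (2*O)² = 4*O²)
p(l) = √(l + 4*l²)
s(h, N) = N + h
(41082 + ((-14900 + p(26)) - 2463))/(s(58, -216) - 29638) = (41082 + ((-14900 + √(26*(1 + 4*26))) - 2463))/((-216 + 58) - 29638) = (41082 + ((-14900 + √(26*(1 + 104))) - 2463))/(-158 - 29638) = (41082 + ((-14900 + √(26*105)) - 2463))/(-29796) = (41082 + ((-14900 + √2730) - 2463))*(-1/29796) = (41082 + (-17363 + √2730))*(-1/29796) = (23719 + √2730)*(-1/29796) = -23719/29796 - √2730/29796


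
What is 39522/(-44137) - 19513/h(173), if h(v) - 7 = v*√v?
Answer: -8634916423/9935944892 - 3375749*√173/5177668 ≈ -9.4445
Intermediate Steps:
h(v) = 7 + v^(3/2) (h(v) = 7 + v*√v = 7 + v^(3/2))
39522/(-44137) - 19513/h(173) = 39522/(-44137) - 19513/(7 + 173^(3/2)) = 39522*(-1/44137) - 19513/(7 + 173*√173) = -39522/44137 - 19513/(7 + 173*√173)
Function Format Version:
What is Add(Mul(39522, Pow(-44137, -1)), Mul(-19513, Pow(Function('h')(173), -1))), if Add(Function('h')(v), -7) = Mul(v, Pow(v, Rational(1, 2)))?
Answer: Add(Rational(-8634916423, 9935944892), Mul(Rational(-3375749, 5177668), Pow(173, Rational(1, 2)))) ≈ -9.4445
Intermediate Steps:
Function('h')(v) = Add(7, Pow(v, Rational(3, 2))) (Function('h')(v) = Add(7, Mul(v, Pow(v, Rational(1, 2)))) = Add(7, Pow(v, Rational(3, 2))))
Add(Mul(39522, Pow(-44137, -1)), Mul(-19513, Pow(Function('h')(173), -1))) = Add(Mul(39522, Pow(-44137, -1)), Mul(-19513, Pow(Add(7, Pow(173, Rational(3, 2))), -1))) = Add(Mul(39522, Rational(-1, 44137)), Mul(-19513, Pow(Add(7, Mul(173, Pow(173, Rational(1, 2)))), -1))) = Add(Rational(-39522, 44137), Mul(-19513, Pow(Add(7, Mul(173, Pow(173, Rational(1, 2)))), -1)))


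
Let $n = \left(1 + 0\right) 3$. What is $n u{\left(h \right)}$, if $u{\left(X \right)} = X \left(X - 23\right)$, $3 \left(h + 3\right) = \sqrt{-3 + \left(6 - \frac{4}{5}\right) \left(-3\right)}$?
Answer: $\frac{1139}{5} - \frac{29 i \sqrt{465}}{5} \approx 227.8 - 125.07 i$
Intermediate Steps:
$h = -3 + \frac{i \sqrt{465}}{15}$ ($h = -3 + \frac{\sqrt{-3 + \left(6 - \frac{4}{5}\right) \left(-3\right)}}{3} = -3 + \frac{\sqrt{-3 + \frac{26}{5} \left(-3\right)}}{3} = -3 + \frac{\sqrt{-3 - \frac{78}{5}}}{3} = -3 + \frac{\sqrt{- \frac{93}{5}}}{3} = -3 + \frac{\frac{1}{5} i \sqrt{465}}{3} = -3 + \frac{i \sqrt{465}}{15} \approx -3.0 + 1.4376 i$)
$n = 3$ ($n = 1 \cdot 3 = 3$)
$u{\left(X \right)} = X \left(-23 + X\right)$
$n u{\left(h \right)} = 3 \left(-3 + \frac{i \sqrt{465}}{15}\right) \left(-23 - \left(3 - \frac{i \sqrt{465}}{15}\right)\right) = 3 \left(-3 + \frac{i \sqrt{465}}{15}\right) \left(-26 + \frac{i \sqrt{465}}{15}\right) = 3 \left(-26 + \frac{i \sqrt{465}}{15}\right) \left(-3 + \frac{i \sqrt{465}}{15}\right)$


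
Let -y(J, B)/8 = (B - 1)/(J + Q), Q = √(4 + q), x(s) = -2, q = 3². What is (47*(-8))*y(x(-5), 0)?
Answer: -6016/9 - 3008*√13/9 ≈ -1873.5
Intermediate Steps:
q = 9
Q = √13 (Q = √(4 + 9) = √13 ≈ 3.6056)
y(J, B) = -8*(-1 + B)/(J + √13) (y(J, B) = -8*(B - 1)/(J + √13) = -8*(-1 + B)/(J + √13))
(47*(-8))*y(x(-5), 0) = (47*(-8))*(8*(1 - 1*0)/(-2 + √13)) = -3008*(1 + 0)/(-2 + √13) = -3008/(-2 + √13)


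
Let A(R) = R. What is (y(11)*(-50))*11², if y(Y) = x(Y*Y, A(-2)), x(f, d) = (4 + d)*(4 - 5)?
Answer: 12100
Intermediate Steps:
x(f, d) = -4 - d (x(f, d) = (4 + d)*(-1) = -4 - d)
y(Y) = -2 (y(Y) = -4 - 1*(-2) = -4 + 2 = -2)
(y(11)*(-50))*11² = -2*(-50)*11² = 100*121 = 12100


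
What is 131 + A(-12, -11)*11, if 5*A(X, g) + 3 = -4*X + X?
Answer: 1018/5 ≈ 203.60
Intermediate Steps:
A(X, g) = -⅗ - 3*X/5 (A(X, g) = -⅗ + (-4*X + X)/5 = -⅗ + (-3*X)/5 = -⅗ - 3*X/5)
131 + A(-12, -11)*11 = 131 + (-⅗ - ⅗*(-12))*11 = 131 + (-⅗ + 36/5)*11 = 131 + (33/5)*11 = 131 + 363/5 = 1018/5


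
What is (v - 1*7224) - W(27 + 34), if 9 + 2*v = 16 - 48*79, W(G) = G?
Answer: -18355/2 ≈ -9177.5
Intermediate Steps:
v = -3785/2 (v = -9/2 + (16 - 48*79)/2 = -9/2 + (16 - 3792)/2 = -9/2 + (½)*(-3776) = -9/2 - 1888 = -3785/2 ≈ -1892.5)
(v - 1*7224) - W(27 + 34) = (-3785/2 - 1*7224) - (27 + 34) = (-3785/2 - 7224) - 1*61 = -18233/2 - 61 = -18355/2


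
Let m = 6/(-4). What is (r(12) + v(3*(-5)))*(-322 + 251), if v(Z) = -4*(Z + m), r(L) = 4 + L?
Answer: -5822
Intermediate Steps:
m = -3/2 (m = 6*(-¼) = -3/2 ≈ -1.5000)
v(Z) = 6 - 4*Z (v(Z) = -4*(Z - 3/2) = -4*(-3/2 + Z) = 6 - 4*Z)
(r(12) + v(3*(-5)))*(-322 + 251) = ((4 + 12) + (6 - 12*(-5)))*(-322 + 251) = (16 + (6 - 4*(-15)))*(-71) = (16 + (6 + 60))*(-71) = (16 + 66)*(-71) = 82*(-71) = -5822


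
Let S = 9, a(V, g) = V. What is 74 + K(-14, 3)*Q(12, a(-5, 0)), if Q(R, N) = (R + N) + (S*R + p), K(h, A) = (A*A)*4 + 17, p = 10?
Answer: 6699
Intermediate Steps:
K(h, A) = 17 + 4*A**2 (K(h, A) = A**2*4 + 17 = 4*A**2 + 17 = 17 + 4*A**2)
Q(R, N) = 10 + N + 10*R (Q(R, N) = (R + N) + (9*R + 10) = (N + R) + (10 + 9*R) = 10 + N + 10*R)
74 + K(-14, 3)*Q(12, a(-5, 0)) = 74 + (17 + 4*3**2)*(10 - 5 + 10*12) = 74 + (17 + 4*9)*(10 - 5 + 120) = 74 + (17 + 36)*125 = 74 + 53*125 = 74 + 6625 = 6699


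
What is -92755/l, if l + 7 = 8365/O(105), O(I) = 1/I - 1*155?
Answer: 1509494870/992243 ≈ 1521.3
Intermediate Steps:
O(I) = -155 + 1/I (O(I) = 1/I - 155 = -155 + 1/I)
l = -992243/16274 (l = -7 + 8365/(-155 + 1/105) = -7 + 8365/(-16274/105) = -7 + 8365*(-105/16274) = -7 - 878325/16274 = -992243/16274 ≈ -60.971)
-92755/l = -92755/(-992243/16274) = -92755*(-16274/992243) = 1509494870/992243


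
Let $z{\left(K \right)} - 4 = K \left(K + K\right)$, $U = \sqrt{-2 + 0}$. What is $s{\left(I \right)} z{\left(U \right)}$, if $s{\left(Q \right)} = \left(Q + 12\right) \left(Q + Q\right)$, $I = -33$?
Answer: $0$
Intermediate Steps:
$U = i \sqrt{2}$ ($U = \sqrt{-2} = i \sqrt{2} \approx 1.4142 i$)
$z{\left(K \right)} = 4 + 2 K^{2}$ ($z{\left(K \right)} = 4 + K \left(K + K\right) = 4 + K 2 K = 4 + 2 K^{2}$)
$s{\left(Q \right)} = 2 Q \left(12 + Q\right)$ ($s{\left(Q \right)} = \left(12 + Q\right) 2 Q = 2 Q \left(12 + Q\right)$)
$s{\left(I \right)} z{\left(U \right)} = 2 \left(-33\right) \left(12 - 33\right) \left(4 + 2 \left(i \sqrt{2}\right)^{2}\right) = 2 \left(-33\right) \left(-21\right) \left(4 + 2 \left(-2\right)\right) = 1386 \left(4 - 4\right) = 1386 \cdot 0 = 0$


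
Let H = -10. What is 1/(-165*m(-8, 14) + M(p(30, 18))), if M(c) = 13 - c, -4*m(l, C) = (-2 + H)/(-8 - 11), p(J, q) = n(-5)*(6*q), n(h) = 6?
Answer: -19/11570 ≈ -0.0016422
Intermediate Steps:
p(J, q) = 36*q (p(J, q) = 6*(6*q) = 36*q)
m(l, C) = -3/19 (m(l, C) = -(-2 - 10)/(4*(-8 - 11)) = -(-3)/(-19) = -(-3)*(-1)/19 = -¼*12/19 = -3/19)
1/(-165*m(-8, 14) + M(p(30, 18))) = 1/(-165*(-3/19) + (13 - 36*18)) = 1/(495/19 + (13 - 1*648)) = 1/(495/19 + (13 - 648)) = 1/(495/19 - 635) = 1/(-11570/19) = -19/11570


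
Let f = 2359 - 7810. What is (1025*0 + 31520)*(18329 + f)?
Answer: 405914560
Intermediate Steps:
f = -5451
(1025*0 + 31520)*(18329 + f) = (1025*0 + 31520)*(18329 - 5451) = (0 + 31520)*12878 = 31520*12878 = 405914560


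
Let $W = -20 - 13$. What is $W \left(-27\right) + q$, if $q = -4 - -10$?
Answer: $897$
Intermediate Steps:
$q = 6$ ($q = -4 + 10 = 6$)
$W = -33$ ($W = -20 - 13 = -33$)
$W \left(-27\right) + q = \left(-33\right) \left(-27\right) + 6 = 891 + 6 = 897$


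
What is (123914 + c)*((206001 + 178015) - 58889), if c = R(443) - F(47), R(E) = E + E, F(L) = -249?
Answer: 40656806223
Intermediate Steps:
R(E) = 2*E
c = 1135 (c = 2*443 - 1*(-249) = 886 + 249 = 1135)
(123914 + c)*((206001 + 178015) - 58889) = (123914 + 1135)*((206001 + 178015) - 58889) = 125049*(384016 - 58889) = 125049*325127 = 40656806223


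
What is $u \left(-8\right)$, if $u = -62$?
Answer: $496$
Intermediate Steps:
$u \left(-8\right) = \left(-62\right) \left(-8\right) = 496$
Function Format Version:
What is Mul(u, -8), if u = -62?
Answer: 496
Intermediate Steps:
Mul(u, -8) = Mul(-62, -8) = 496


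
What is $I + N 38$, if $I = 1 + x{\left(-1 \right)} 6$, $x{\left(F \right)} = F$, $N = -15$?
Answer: $-575$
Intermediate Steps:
$I = -5$ ($I = 1 - 6 = -5$)
$I + N 38 = -5 - 570 = -575$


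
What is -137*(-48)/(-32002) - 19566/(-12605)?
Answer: 271630326/201692605 ≈ 1.3468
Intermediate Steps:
-137*(-48)/(-32002) - 19566/(-12605) = 6576*(-1/32002) - 19566*(-1/12605) = -3288/16001 + 19566/12605 = 271630326/201692605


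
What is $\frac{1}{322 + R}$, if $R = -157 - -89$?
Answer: $\frac{1}{254} \approx 0.003937$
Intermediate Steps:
$R = -68$ ($R = -157 + 89 = -68$)
$\frac{1}{322 + R} = \frac{1}{322 - 68} = \frac{1}{254}$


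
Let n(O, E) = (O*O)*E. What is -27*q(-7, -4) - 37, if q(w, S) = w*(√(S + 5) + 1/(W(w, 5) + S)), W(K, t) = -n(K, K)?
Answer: 17239/113 ≈ 152.56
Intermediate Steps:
n(O, E) = E*O² (n(O, E) = O²*E = E*O²)
W(K, t) = -K³ (W(K, t) = -K*K² = -K³)
q(w, S) = w*(√(5 + S) + 1/(S - w³)) (q(w, S) = w*(√(S + 5) + 1/(-w³ + S)) = w*(√(5 + S) + 1/(S - w³)))
-27*q(-7, -4) - 37 = -(-189)*(1 - 4*√(5 - 4) - 1*(-7)³*√(5 - 4))/(-4 - 1*(-7)³) - 37 = -(-189)*(1 - 4*√1 - 1*(-343)*√1)/(-4 - 1*(-343)) - 37 = -(-189)*(1 - 4*1 - 1*(-343)*1)/(-4 + 343) - 37 = -(-189)*(1 - 4 + 343)/339 - 37 = -(-189)*340/339 - 37 = -27*(-2380/339) - 37 = 21420/113 - 37 = 17239/113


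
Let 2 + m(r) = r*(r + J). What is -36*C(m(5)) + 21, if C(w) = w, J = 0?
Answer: -807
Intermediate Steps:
m(r) = -2 + r² (m(r) = -2 + r*(r + 0) = -2 + r*r = -2 + r²)
-36*C(m(5)) + 21 = -36*(-2 + 5²) + 21 = -36*(-2 + 25) + 21 = -36*23 + 21 = -828 + 21 = -807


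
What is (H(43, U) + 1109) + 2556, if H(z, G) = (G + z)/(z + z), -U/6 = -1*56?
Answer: 315569/86 ≈ 3669.4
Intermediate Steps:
U = 336 (U = -(-6)*56 = -6*(-56) = 336)
H(z, G) = (G + z)/(2*z) (H(z, G) = (G + z)/((2*z)) = (G + z)*(1/(2*z)) = (G + z)/(2*z))
(H(43, U) + 1109) + 2556 = ((1/2)*(336 + 43)/43 + 1109) + 2556 = ((1/2)*(1/43)*379 + 1109) + 2556 = (379/86 + 1109) + 2556 = 95753/86 + 2556 = 315569/86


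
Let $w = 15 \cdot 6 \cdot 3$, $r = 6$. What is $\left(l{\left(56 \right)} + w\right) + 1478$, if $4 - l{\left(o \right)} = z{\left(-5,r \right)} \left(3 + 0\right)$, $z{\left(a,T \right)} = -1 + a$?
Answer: $1770$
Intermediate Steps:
$l{\left(o \right)} = 22$ ($l{\left(o \right)} = 4 - \left(-1 - 5\right) \left(3 + 0\right) = 4 - \left(-6\right) 3 = 4 - -18 = 4 + 18 = 22$)
$w = 270$ ($w = 90 \cdot 3 = 270$)
$\left(l{\left(56 \right)} + w\right) + 1478 = \left(22 + 270\right) + 1478 = 292 + 1478 = 1770$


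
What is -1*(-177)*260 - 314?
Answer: 45706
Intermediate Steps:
-1*(-177)*260 - 314 = 177*260 - 314 = 46020 - 314 = 45706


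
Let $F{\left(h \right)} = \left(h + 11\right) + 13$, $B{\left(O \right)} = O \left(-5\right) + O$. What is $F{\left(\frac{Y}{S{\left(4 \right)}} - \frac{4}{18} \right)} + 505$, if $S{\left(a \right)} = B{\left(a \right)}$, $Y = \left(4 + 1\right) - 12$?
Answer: $\frac{76207}{144} \approx 529.21$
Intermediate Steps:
$B{\left(O \right)} = - 4 O$ ($B{\left(O \right)} = - 5 O + O = - 4 O$)
$Y = -7$ ($Y = 5 - 12 = -7$)
$S{\left(a \right)} = - 4 a$
$F{\left(h \right)} = 24 + h$ ($F{\left(h \right)} = \left(11 + h\right) + 13 = 24 + h$)
$F{\left(\frac{Y}{S{\left(4 \right)}} - \frac{4}{18} \right)} + 505 = \left(24 - \left(- \frac{7}{16} + \frac{2}{9}\right)\right) + 505 = \left(24 - \left(\frac{2}{9} + \frac{7}{-16}\right)\right) + 505 = \left(24 - - \frac{31}{144}\right) + 505 = \left(24 + \left(\frac{7}{16} - \frac{2}{9}\right)\right) + 505 = \left(24 + \frac{31}{144}\right) + 505 = \frac{3487}{144} + 505 = \frac{76207}{144}$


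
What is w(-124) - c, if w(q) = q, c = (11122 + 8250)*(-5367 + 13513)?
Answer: -157804436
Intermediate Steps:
c = 157804312 (c = 19372*8146 = 157804312)
w(-124) - c = -124 - 1*157804312 = -124 - 157804312 = -157804436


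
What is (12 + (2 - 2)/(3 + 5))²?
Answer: 144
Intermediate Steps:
(12 + (2 - 2)/(3 + 5))² = (12 + 0/8)² = (12 + 0*(⅛))² = (12 + 0)² = 12² = 144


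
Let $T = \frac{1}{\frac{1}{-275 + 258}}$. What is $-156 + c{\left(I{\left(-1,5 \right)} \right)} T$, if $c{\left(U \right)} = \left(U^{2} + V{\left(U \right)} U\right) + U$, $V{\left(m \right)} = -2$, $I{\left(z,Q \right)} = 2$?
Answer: $-190$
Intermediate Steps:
$c{\left(U \right)} = U^{2} - U$ ($c{\left(U \right)} = \left(U^{2} - 2 U\right) + U = U^{2} - U$)
$T = -17$ ($T = \frac{1}{\frac{1}{-17}} = \frac{1}{- \frac{1}{17}} = -17$)
$-156 + c{\left(I{\left(-1,5 \right)} \right)} T = -156 + 2 \left(-1 + 2\right) \left(-17\right) = -156 + 2 \cdot 1 \left(-17\right) = -156 + 2 \left(-17\right) = -156 - 34 = -190$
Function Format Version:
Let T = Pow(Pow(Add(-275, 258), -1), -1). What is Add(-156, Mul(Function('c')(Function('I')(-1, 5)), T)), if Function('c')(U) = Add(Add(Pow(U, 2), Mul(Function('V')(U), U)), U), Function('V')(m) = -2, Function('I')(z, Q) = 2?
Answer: -190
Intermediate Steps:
Function('c')(U) = Add(Pow(U, 2), Mul(-1, U)) (Function('c')(U) = Add(Add(Pow(U, 2), Mul(-2, U)), U) = Add(Pow(U, 2), Mul(-1, U)))
T = -17 (T = Pow(Pow(-17, -1), -1) = Pow(Rational(-1, 17), -1) = -17)
Add(-156, Mul(Function('c')(Function('I')(-1, 5)), T)) = Add(-156, Mul(Mul(2, Add(-1, 2)), -17)) = Add(-156, Mul(Mul(2, 1), -17)) = Add(-156, Mul(2, -17)) = Add(-156, -34) = -190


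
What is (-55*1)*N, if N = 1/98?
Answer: -55/98 ≈ -0.56122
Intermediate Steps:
N = 1/98 ≈ 0.010204
(-55*1)*N = -55*1*(1/98) = -55*1/98 = -55/98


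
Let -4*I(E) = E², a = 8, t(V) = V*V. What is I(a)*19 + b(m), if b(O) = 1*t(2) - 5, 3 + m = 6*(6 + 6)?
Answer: -305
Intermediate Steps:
t(V) = V²
m = 69 (m = -3 + 6*(6 + 6) = -3 + 6*12 = -3 + 72 = 69)
I(E) = -E²/4
b(O) = -1 (b(O) = 1*2² - 5 = 1*4 - 5 = 4 - 5 = -1)
I(a)*19 + b(m) = -¼*8²*19 - 1 = -¼*64*19 - 1 = -16*19 - 1 = -304 - 1 = -305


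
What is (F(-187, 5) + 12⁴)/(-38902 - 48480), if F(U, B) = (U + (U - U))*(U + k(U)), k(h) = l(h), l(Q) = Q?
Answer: -45337/43691 ≈ -1.0377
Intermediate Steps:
k(h) = h
F(U, B) = 2*U² (F(U, B) = (U + (U - U))*(U + U) = (U + 0)*(2*U) = U*(2*U) = 2*U²)
(F(-187, 5) + 12⁴)/(-38902 - 48480) = (2*(-187)² + 12⁴)/(-38902 - 48480) = (2*34969 + 20736)/(-87382) = (69938 + 20736)*(-1/87382) = 90674*(-1/87382) = -45337/43691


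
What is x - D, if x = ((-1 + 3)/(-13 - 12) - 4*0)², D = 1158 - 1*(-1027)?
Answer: -1365621/625 ≈ -2185.0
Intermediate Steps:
D = 2185 (D = 1158 + 1027 = 2185)
x = 4/625 (x = (2/(-25) + 0)² = (2*(-1/25) + 0)² = (-2/25 + 0)² = (-2/25)² = 4/625 ≈ 0.0064000)
x - D = 4/625 - 1*2185 = 4/625 - 2185 = -1365621/625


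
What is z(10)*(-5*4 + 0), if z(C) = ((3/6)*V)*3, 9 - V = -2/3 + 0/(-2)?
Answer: -290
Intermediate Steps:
V = 29/3 (V = 9 - (-2/3 + 0/(-2)) = 9 - (-2*1/3 + 0*(-1/2)) = 9 - (-2/3 + 0) = 9 - 1*(-2/3) = 9 + 2/3 = 29/3 ≈ 9.6667)
z(C) = 29/2 (z(C) = ((3/6)*(29/3))*3 = ((3*(1/6))*(29/3))*3 = ((1/2)*(29/3))*3 = (29/6)*3 = 29/2)
z(10)*(-5*4 + 0) = 29*(-5*4 + 0)/2 = 29*(-20 + 0)/2 = (29/2)*(-20) = -290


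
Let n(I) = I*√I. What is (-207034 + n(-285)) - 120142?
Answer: -327176 - 285*I*√285 ≈ -3.2718e+5 - 4811.4*I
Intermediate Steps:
n(I) = I^(3/2)
(-207034 + n(-285)) - 120142 = (-207034 + (-285)^(3/2)) - 120142 = (-207034 - 285*I*√285) - 120142 = -327176 - 285*I*√285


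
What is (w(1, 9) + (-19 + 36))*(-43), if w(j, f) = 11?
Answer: -1204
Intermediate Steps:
(w(1, 9) + (-19 + 36))*(-43) = (11 + (-19 + 36))*(-43) = (11 + 17)*(-43) = 28*(-43) = -1204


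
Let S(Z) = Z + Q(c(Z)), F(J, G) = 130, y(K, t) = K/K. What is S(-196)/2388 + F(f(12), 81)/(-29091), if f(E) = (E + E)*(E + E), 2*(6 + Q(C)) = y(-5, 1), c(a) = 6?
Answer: -1371617/15437624 ≈ -0.088849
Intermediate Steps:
y(K, t) = 1
Q(C) = -11/2 (Q(C) = -6 + (½)*1 = -6 + ½ = -11/2)
f(E) = 4*E² (f(E) = (2*E)*(2*E) = 4*E²)
S(Z) = -11/2 + Z (S(Z) = Z - 11/2 = -11/2 + Z)
S(-196)/2388 + F(f(12), 81)/(-29091) = (-11/2 - 196)/2388 + 130/(-29091) = -403/2*1/2388 + 130*(-1/29091) = -403/4776 - 130/29091 = -1371617/15437624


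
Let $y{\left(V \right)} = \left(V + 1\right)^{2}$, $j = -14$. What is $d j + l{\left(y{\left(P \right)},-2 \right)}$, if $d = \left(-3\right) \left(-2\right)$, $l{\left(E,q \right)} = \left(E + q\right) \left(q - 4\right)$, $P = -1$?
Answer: $-72$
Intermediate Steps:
$y{\left(V \right)} = \left(1 + V\right)^{2}$
$l{\left(E,q \right)} = \left(-4 + q\right) \left(E + q\right)$ ($l{\left(E,q \right)} = \left(E + q\right) \left(-4 + q\right) = \left(-4 + q\right) \left(E + q\right)$)
$d = 6$
$d j + l{\left(y{\left(P \right)},-2 \right)} = 6 \left(-14\right) + \left(\left(-2\right)^{2} - 4 \left(1 - 1\right)^{2} - -8 + \left(1 - 1\right)^{2} \left(-2\right)\right) = -84 + \left(4 - 4 \cdot 0^{2} + 8 + 0^{2} \left(-2\right)\right) = -84 + \left(4 - 0 + 8 + 0 \left(-2\right)\right) = -84 + \left(4 + 0 + 8 + 0\right) = -84 + 12 = -72$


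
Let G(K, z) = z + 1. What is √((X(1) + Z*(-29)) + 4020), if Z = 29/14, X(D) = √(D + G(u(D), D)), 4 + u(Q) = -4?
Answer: √(776146 + 196*√3)/14 ≈ 62.942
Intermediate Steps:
u(Q) = -8 (u(Q) = -4 - 4 = -8)
G(K, z) = 1 + z
X(D) = √(1 + 2*D) (X(D) = √(D + (1 + D)) = √(1 + 2*D))
Z = 29/14 (Z = 29*(1/14) = 29/14 ≈ 2.0714)
√((X(1) + Z*(-29)) + 4020) = √((√(1 + 2*1) + (29/14)*(-29)) + 4020) = √((√(1 + 2) - 841/14) + 4020) = √((√3 - 841/14) + 4020) = √((-841/14 + √3) + 4020) = √(55439/14 + √3)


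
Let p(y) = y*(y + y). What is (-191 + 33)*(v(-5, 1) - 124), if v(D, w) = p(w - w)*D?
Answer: 19592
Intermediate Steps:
p(y) = 2*y² (p(y) = y*(2*y) = 2*y²)
v(D, w) = 0 (v(D, w) = (2*(w - w)²)*D = (2*0²)*D = (2*0)*D = 0*D = 0)
(-191 + 33)*(v(-5, 1) - 124) = (-191 + 33)*(0 - 124) = -158*(-124) = 19592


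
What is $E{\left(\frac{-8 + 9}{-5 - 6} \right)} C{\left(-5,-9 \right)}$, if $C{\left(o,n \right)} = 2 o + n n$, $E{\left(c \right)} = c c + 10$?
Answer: $\frac{85981}{121} \approx 710.59$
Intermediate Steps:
$E{\left(c \right)} = 10 + c^{2}$ ($E{\left(c \right)} = c^{2} + 10 = 10 + c^{2}$)
$C{\left(o,n \right)} = n^{2} + 2 o$ ($C{\left(o,n \right)} = 2 o + n^{2} = n^{2} + 2 o$)
$E{\left(\frac{-8 + 9}{-5 - 6} \right)} C{\left(-5,-9 \right)} = \left(10 + \left(\frac{-8 + 9}{-5 - 6}\right)^{2}\right) \left(\left(-9\right)^{2} + 2 \left(-5\right)\right) = \left(10 + \left(1 \frac{1}{-11}\right)^{2}\right) \left(81 - 10\right) = \left(10 + \left(1 \left(- \frac{1}{11}\right)\right)^{2}\right) 71 = \left(10 + \left(- \frac{1}{11}\right)^{2}\right) 71 = \left(10 + \frac{1}{121}\right) 71 = \frac{1211}{121} \cdot 71 = \frac{85981}{121}$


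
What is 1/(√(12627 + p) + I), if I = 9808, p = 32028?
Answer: 9808/96152209 - √44655/96152209 ≈ 9.9807e-5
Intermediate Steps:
1/(√(12627 + p) + I) = 1/(√(12627 + 32028) + 9808) = 1/(√44655 + 9808) = 1/(9808 + √44655)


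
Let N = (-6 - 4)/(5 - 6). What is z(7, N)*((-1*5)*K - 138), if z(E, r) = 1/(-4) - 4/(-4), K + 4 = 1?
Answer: -369/4 ≈ -92.250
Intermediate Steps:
K = -3 (K = -4 + 1 = -3)
N = 10 (N = -10/(-1) = -10*(-1) = 10)
z(E, r) = ¾ (z(E, r) = 1*(-¼) - 4*(-¼) = -¼ + 1 = ¾)
z(7, N)*((-1*5)*K - 138) = 3*(-1*5*(-3) - 138)/4 = 3*(-5*(-3) - 138)/4 = 3*(15 - 138)/4 = (¾)*(-123) = -369/4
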